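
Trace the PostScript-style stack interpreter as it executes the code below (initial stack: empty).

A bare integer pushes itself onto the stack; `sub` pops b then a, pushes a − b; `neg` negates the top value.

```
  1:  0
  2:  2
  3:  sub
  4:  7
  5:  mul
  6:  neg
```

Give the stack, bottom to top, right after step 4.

0    [0]
2    [0, 2]
sub  [-2]
7    [-2, 7]

[-2, 7]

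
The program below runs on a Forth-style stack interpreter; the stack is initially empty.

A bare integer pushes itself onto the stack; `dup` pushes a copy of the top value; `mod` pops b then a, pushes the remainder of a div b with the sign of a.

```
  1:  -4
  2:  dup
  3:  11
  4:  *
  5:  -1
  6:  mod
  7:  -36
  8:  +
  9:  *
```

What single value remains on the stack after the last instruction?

-4  -> [-4]
dup -> [-4, -4]
11  -> [-4, -4, 11]
*   -> [-4, -44]
-1  -> [-4, -44, -1]
mod -> [-4, 0]
-36 -> [-4, 0, -36]
+   -> [-4, -36]
*   -> [144]

144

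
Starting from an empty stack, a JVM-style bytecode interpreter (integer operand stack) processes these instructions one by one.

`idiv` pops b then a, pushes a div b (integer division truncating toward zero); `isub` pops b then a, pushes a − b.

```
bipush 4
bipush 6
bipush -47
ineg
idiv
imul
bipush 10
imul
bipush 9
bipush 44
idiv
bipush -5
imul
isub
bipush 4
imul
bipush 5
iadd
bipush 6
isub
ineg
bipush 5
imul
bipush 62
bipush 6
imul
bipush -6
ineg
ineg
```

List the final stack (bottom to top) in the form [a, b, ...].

[5, 372, -6]

bipush 4    [4]
bipush 6    [4, 6]
bipush -47  [4, 6, -47]
ineg        [4, 6, 47]
idiv        [4, 0]
imul        [0]
bipush 10   [0, 10]
imul        [0]
bipush 9    [0, 9]
bipush 44   [0, 9, 44]
idiv        [0, 0]
bipush -5   [0, 0, -5]
imul        [0, 0]
isub        [0]
bipush 4    [0, 4]
imul        [0]
bipush 5    [0, 5]
iadd        [5]
bipush 6    [5, 6]
isub        [-1]
ineg        [1]
bipush 5    [1, 5]
imul        [5]
bipush 62   [5, 62]
bipush 6    [5, 62, 6]
imul        [5, 372]
bipush -6   [5, 372, -6]
ineg        [5, 372, 6]
ineg        [5, 372, -6]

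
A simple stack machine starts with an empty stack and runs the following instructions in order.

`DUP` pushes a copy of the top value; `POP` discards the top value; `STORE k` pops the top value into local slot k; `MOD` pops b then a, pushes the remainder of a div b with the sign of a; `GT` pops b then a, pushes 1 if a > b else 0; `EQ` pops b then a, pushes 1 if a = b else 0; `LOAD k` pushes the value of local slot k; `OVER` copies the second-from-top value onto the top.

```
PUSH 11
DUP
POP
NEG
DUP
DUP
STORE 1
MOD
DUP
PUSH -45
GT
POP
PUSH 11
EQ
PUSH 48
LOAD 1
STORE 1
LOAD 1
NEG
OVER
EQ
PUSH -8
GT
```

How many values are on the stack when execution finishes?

PUSH 11  → 11
DUP      → 11 11
POP      → 11
NEG      → -11
DUP      → -11 -11
DUP      → -11 -11 -11
STORE 1  → -11 -11
MOD      → 0
DUP      → 0 0
PUSH -45 → 0 0 -45
GT       → 0 1
POP      → 0
PUSH 11  → 0 11
EQ       → 0
PUSH 48  → 0 48
LOAD 1   → 0 48 -11
STORE 1  → 0 48
LOAD 1   → 0 48 -11
NEG      → 0 48 11
OVER     → 0 48 11 48
EQ       → 0 48 0
PUSH -8  → 0 48 0 -8
GT       → 0 48 1

3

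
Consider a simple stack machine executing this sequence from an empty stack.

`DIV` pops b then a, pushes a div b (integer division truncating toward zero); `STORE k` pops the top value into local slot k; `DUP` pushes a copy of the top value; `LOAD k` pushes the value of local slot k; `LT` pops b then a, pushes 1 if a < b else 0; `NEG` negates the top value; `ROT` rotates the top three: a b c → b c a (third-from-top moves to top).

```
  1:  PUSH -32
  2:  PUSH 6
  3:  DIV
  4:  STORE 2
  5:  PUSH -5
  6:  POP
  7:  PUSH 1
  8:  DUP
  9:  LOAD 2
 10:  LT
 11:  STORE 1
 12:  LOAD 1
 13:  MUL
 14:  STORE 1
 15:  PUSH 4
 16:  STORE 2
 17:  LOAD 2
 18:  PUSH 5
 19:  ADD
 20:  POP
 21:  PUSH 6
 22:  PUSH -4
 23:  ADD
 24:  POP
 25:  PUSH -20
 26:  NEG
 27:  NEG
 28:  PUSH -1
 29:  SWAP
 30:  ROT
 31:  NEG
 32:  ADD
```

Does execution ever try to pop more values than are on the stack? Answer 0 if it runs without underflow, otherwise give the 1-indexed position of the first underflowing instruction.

30

PUSH -32  -32
PUSH 6    -32 6
DIV       -5
STORE 2   (empty)
PUSH -5   -5
POP       (empty)
PUSH 1    1
DUP       1 1
LOAD 2    1 1 -5
LT        1 0
STORE 1   1
LOAD 1    1 0
MUL       0
STORE 1   (empty)
PUSH 4    4
STORE 2   (empty)
LOAD 2    4
PUSH 5    4 5
ADD       9
POP       (empty)
PUSH 6    6
PUSH -4   6 -4
ADD       2
POP       (empty)
PUSH -20  -20
NEG       20
NEG       -20
PUSH -1   -20 -1
SWAP      -1 -20
ROT  — needs 3 operands, stack has 2 → underflow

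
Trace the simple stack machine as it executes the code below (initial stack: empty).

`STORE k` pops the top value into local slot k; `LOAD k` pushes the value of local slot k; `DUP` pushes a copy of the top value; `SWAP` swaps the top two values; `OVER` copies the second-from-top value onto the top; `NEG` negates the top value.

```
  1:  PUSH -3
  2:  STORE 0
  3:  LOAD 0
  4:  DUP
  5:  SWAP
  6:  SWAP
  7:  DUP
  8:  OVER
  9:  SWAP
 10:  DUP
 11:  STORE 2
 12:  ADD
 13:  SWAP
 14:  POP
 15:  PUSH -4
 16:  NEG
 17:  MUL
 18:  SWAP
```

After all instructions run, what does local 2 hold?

PUSH -3 → -3
STORE 0 → (empty)
LOAD 0  → -3
DUP     → -3 -3
SWAP    → -3 -3
SWAP    → -3 -3
DUP     → -3 -3 -3
OVER    → -3 -3 -3 -3
SWAP    → -3 -3 -3 -3
DUP     → -3 -3 -3 -3 -3
STORE 2 → -3 -3 -3 -3
ADD     → -3 -3 -6
SWAP    → -3 -6 -3
POP     → -3 -6
PUSH -4 → -3 -6 -4
NEG     → -3 -6 4
MUL     → -3 -24
SWAP    → -24 -3

-3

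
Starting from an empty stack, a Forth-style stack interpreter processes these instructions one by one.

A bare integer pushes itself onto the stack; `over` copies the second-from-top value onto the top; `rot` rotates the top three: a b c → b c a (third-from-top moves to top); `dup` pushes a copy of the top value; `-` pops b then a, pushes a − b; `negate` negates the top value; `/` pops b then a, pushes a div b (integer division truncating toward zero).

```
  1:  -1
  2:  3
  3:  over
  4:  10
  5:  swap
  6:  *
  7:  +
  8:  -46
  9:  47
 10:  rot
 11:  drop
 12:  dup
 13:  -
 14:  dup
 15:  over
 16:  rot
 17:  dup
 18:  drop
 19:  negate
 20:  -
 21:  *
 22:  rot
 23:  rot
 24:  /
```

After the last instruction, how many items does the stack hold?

2

-1      -1
3       -1 3
over    -1 3 -1
10      -1 3 -1 10
swap    -1 3 10 -1
*       -1 3 -10
+       -1 -7
-46     -1 -7 -46
47      -1 -7 -46 47
rot     -1 -46 47 -7
drop    -1 -46 47
dup     -1 -46 47 47
-       -1 -46 0
dup     -1 -46 0 0
over    -1 -46 0 0 0
rot     -1 -46 0 0 0
dup     -1 -46 0 0 0 0
drop    -1 -46 0 0 0
negate  -1 -46 0 0 0
-       -1 -46 0 0
*       -1 -46 0
rot     -46 0 -1
rot     0 -1 -46
/       0 0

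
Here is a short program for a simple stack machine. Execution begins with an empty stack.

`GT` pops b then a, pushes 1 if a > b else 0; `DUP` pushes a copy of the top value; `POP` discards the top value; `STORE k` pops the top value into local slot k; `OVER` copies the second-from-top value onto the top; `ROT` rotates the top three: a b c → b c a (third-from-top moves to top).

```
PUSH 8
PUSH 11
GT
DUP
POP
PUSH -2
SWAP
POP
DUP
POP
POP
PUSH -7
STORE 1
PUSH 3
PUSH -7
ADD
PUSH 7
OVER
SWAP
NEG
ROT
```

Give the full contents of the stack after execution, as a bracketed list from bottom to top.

PUSH 8  : [8]
PUSH 11 : [8, 11]
GT      : [0]
DUP     : [0, 0]
POP     : [0]
PUSH -2 : [0, -2]
SWAP    : [-2, 0]
POP     : [-2]
DUP     : [-2, -2]
POP     : [-2]
POP     : []
PUSH -7 : [-7]
STORE 1 : []
PUSH 3  : [3]
PUSH -7 : [3, -7]
ADD     : [-4]
PUSH 7  : [-4, 7]
OVER    : [-4, 7, -4]
SWAP    : [-4, -4, 7]
NEG     : [-4, -4, -7]
ROT     : [-4, -7, -4]

[-4, -7, -4]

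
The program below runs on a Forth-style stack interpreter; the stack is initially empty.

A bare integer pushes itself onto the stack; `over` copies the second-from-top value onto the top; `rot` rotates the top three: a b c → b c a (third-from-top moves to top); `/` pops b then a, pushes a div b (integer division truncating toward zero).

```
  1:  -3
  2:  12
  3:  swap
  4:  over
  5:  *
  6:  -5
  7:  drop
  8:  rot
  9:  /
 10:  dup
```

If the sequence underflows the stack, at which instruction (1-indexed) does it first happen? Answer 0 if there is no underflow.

8

-3   -> [-3]
12   -> [-3, 12]
swap -> [12, -3]
over -> [12, -3, 12]
*    -> [12, -36]
-5   -> [12, -36, -5]
drop -> [12, -36]
rot  — needs 3 operands, stack has 2 → underflow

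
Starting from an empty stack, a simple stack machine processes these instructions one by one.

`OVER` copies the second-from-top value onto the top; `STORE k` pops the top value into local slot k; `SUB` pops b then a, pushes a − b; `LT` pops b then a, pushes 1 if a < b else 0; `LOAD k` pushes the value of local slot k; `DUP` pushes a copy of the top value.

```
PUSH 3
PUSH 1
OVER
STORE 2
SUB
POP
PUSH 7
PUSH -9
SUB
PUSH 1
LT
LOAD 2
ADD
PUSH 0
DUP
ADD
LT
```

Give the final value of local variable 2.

3

PUSH 3  : 3
PUSH 1  : 3 1
OVER    : 3 1 3
STORE 2 : 3 1
SUB     : 2
POP     : (empty)
PUSH 7  : 7
PUSH -9 : 7 -9
SUB     : 16
PUSH 1  : 16 1
LT      : 0
LOAD 2  : 0 3
ADD     : 3
PUSH 0  : 3 0
DUP     : 3 0 0
ADD     : 3 0
LT      : 0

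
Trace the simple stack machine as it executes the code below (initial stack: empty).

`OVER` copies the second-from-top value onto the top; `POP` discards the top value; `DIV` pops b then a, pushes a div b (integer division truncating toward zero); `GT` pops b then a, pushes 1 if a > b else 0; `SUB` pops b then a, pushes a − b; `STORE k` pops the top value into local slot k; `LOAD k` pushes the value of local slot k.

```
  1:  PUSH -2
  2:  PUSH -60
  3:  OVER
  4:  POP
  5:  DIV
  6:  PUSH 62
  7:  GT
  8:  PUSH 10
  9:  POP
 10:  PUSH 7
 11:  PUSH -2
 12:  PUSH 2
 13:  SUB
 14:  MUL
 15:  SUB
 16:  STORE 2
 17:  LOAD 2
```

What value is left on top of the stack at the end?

28

PUSH -2  → -2
PUSH -60 → -2 -60
OVER     → -2 -60 -2
POP      → -2 -60
DIV      → 0
PUSH 62  → 0 62
GT       → 0
PUSH 10  → 0 10
POP      → 0
PUSH 7   → 0 7
PUSH -2  → 0 7 -2
PUSH 2   → 0 7 -2 2
SUB      → 0 7 -4
MUL      → 0 -28
SUB      → 28
STORE 2  → (empty)
LOAD 2   → 28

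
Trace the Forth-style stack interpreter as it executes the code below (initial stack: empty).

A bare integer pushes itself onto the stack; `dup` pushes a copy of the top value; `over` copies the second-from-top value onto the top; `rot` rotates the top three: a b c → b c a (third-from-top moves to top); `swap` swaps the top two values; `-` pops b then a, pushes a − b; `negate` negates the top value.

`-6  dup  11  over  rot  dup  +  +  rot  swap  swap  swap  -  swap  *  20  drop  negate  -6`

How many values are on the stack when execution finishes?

-6     : [-6]
dup    : [-6, -6]
11     : [-6, -6, 11]
over   : [-6, -6, 11, -6]
rot    : [-6, 11, -6, -6]
dup    : [-6, 11, -6, -6, -6]
+      : [-6, 11, -6, -12]
+      : [-6, 11, -18]
rot    : [11, -18, -6]
swap   : [11, -6, -18]
swap   : [11, -18, -6]
swap   : [11, -6, -18]
-      : [11, 12]
swap   : [12, 11]
*      : [132]
20     : [132, 20]
drop   : [132]
negate : [-132]
-6     : [-132, -6]

2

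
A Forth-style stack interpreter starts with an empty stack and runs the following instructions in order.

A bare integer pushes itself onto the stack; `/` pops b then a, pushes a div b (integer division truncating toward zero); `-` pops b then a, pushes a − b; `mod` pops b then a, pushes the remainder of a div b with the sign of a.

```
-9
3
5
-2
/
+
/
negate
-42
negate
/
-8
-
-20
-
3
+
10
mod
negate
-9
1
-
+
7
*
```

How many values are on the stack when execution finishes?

1

-9     : [-9]
3      : [-9, 3]
5      : [-9, 3, 5]
-2     : [-9, 3, 5, -2]
/      : [-9, 3, -2]
+      : [-9, 1]
/      : [-9]
negate : [9]
-42    : [9, -42]
negate : [9, 42]
/      : [0]
-8     : [0, -8]
-      : [8]
-20    : [8, -20]
-      : [28]
3      : [28, 3]
+      : [31]
10     : [31, 10]
mod    : [1]
negate : [-1]
-9     : [-1, -9]
1      : [-1, -9, 1]
-      : [-1, -10]
+      : [-11]
7      : [-11, 7]
*      : [-77]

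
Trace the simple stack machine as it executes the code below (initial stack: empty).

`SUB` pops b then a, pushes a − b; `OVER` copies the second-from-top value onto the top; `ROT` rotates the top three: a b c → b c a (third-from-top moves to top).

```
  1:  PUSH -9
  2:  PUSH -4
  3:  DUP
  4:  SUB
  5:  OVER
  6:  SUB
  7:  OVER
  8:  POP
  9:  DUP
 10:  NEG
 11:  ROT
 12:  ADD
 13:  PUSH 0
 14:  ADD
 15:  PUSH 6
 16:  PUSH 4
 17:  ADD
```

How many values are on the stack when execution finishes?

PUSH -9 -> [-9]
PUSH -4 -> [-9, -4]
DUP     -> [-9, -4, -4]
SUB     -> [-9, 0]
OVER    -> [-9, 0, -9]
SUB     -> [-9, 9]
OVER    -> [-9, 9, -9]
POP     -> [-9, 9]
DUP     -> [-9, 9, 9]
NEG     -> [-9, 9, -9]
ROT     -> [9, -9, -9]
ADD     -> [9, -18]
PUSH 0  -> [9, -18, 0]
ADD     -> [9, -18]
PUSH 6  -> [9, -18, 6]
PUSH 4  -> [9, -18, 6, 4]
ADD     -> [9, -18, 10]

3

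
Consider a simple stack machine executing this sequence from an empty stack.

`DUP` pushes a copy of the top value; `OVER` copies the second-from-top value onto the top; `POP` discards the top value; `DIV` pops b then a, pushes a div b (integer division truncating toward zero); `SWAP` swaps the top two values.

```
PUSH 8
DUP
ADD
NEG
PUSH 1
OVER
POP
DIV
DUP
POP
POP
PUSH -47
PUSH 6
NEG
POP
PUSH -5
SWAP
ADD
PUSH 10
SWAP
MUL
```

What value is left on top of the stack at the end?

PUSH 8   : 8
DUP      : 8 8
ADD      : 16
NEG      : -16
PUSH 1   : -16 1
OVER     : -16 1 -16
POP      : -16 1
DIV      : -16
DUP      : -16 -16
POP      : -16
POP      : (empty)
PUSH -47 : -47
PUSH 6   : -47 6
NEG      : -47 -6
POP      : -47
PUSH -5  : -47 -5
SWAP     : -5 -47
ADD      : -52
PUSH 10  : -52 10
SWAP     : 10 -52
MUL      : -520

-520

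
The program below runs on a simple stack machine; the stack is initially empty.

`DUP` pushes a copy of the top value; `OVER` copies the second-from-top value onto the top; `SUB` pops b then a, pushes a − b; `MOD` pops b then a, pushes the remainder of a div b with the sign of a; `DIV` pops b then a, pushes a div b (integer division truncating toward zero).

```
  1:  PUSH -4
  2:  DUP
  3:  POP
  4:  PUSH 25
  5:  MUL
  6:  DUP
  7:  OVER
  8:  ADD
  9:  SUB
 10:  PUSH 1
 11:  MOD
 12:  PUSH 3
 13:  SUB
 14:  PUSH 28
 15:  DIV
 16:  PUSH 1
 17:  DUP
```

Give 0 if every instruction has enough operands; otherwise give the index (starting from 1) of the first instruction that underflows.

PUSH -4  [-4]
DUP      [-4, -4]
POP      [-4]
PUSH 25  [-4, 25]
MUL      [-100]
DUP      [-100, -100]
OVER     [-100, -100, -100]
ADD      [-100, -200]
SUB      [100]
PUSH 1   [100, 1]
MOD      [0]
PUSH 3   [0, 3]
SUB      [-3]
PUSH 28  [-3, 28]
DIV      [0]
PUSH 1   [0, 1]
DUP      [0, 1, 1]

0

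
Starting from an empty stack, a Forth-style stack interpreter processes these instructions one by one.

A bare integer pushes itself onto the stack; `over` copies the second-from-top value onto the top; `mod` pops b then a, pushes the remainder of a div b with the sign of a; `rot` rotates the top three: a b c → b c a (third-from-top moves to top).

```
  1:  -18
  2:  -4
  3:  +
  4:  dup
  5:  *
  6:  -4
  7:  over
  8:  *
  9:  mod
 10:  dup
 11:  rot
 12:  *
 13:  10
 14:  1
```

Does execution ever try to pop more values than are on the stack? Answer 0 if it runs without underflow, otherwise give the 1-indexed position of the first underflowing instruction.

-18  → -18
-4   → -18 -4
+    → -22
dup  → -22 -22
*    → 484
-4   → 484 -4
over → 484 -4 484
*    → 484 -1936
mod  → 484
dup  → 484 484
rot  — needs 3 operands, stack has 2 → underflow

11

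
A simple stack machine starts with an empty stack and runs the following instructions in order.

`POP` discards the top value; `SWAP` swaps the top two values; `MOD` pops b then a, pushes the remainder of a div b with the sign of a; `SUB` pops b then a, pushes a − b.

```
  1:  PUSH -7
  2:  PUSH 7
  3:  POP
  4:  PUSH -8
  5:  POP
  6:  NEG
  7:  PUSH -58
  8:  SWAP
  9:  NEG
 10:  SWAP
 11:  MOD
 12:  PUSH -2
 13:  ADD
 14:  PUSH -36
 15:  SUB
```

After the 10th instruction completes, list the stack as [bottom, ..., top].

PUSH -7  -> -7
PUSH 7   -> -7 7
POP      -> -7
PUSH -8  -> -7 -8
POP      -> -7
NEG      -> 7
PUSH -58 -> 7 -58
SWAP     -> -58 7
NEG      -> -58 -7
SWAP     -> -7 -58

[-7, -58]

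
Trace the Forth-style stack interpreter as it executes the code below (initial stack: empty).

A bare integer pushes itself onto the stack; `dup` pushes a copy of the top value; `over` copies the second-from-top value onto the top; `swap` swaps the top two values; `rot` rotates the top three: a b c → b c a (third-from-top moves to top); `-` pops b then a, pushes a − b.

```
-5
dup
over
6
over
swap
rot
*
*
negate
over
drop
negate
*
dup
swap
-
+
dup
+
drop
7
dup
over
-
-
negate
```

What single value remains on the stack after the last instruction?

-5     : [-5]
dup    : [-5, -5]
over   : [-5, -5, -5]
6      : [-5, -5, -5, 6]
over   : [-5, -5, -5, 6, -5]
swap   : [-5, -5, -5, -5, 6]
rot    : [-5, -5, -5, 6, -5]
*      : [-5, -5, -5, -30]
*      : [-5, -5, 150]
negate : [-5, -5, -150]
over   : [-5, -5, -150, -5]
drop   : [-5, -5, -150]
negate : [-5, -5, 150]
*      : [-5, -750]
dup    : [-5, -750, -750]
swap   : [-5, -750, -750]
-      : [-5, 0]
+      : [-5]
dup    : [-5, -5]
+      : [-10]
drop   : []
7      : [7]
dup    : [7, 7]
over   : [7, 7, 7]
-      : [7, 0]
-      : [7]
negate : [-7]

-7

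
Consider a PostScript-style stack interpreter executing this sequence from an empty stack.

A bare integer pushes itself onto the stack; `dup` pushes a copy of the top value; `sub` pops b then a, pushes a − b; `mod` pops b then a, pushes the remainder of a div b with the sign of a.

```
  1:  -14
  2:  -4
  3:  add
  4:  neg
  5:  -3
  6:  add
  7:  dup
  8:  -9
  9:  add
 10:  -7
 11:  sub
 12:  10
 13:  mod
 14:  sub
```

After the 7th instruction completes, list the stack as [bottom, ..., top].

-14 -> [-14]
-4  -> [-14, -4]
add -> [-18]
neg -> [18]
-3  -> [18, -3]
add -> [15]
dup -> [15, 15]

[15, 15]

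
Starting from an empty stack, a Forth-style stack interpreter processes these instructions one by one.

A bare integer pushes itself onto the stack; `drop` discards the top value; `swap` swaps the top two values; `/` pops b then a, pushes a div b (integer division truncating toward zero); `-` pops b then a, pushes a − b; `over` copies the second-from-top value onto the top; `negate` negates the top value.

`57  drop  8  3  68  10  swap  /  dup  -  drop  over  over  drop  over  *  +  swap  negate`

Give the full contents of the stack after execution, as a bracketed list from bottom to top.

57     : [57]
drop   : []
8      : [8]
3      : [8, 3]
68     : [8, 3, 68]
10     : [8, 3, 68, 10]
swap   : [8, 3, 10, 68]
/      : [8, 3, 0]
dup    : [8, 3, 0, 0]
-      : [8, 3, 0]
drop   : [8, 3]
over   : [8, 3, 8]
over   : [8, 3, 8, 3]
drop   : [8, 3, 8]
over   : [8, 3, 8, 3]
*      : [8, 3, 24]
+      : [8, 27]
swap   : [27, 8]
negate : [27, -8]

[27, -8]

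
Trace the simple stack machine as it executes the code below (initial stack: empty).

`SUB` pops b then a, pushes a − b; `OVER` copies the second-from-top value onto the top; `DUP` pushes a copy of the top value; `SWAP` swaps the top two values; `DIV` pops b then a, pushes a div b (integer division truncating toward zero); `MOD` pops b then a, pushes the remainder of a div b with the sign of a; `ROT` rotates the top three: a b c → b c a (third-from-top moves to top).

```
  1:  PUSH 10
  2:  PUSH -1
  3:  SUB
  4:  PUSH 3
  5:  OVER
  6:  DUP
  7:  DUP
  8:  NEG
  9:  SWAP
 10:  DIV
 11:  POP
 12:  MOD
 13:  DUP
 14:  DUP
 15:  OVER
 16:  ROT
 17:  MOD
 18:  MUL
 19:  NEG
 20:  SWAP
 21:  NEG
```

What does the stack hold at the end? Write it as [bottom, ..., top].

[11, 0, -3]

PUSH 10 : [10]
PUSH -1 : [10, -1]
SUB     : [11]
PUSH 3  : [11, 3]
OVER    : [11, 3, 11]
DUP     : [11, 3, 11, 11]
DUP     : [11, 3, 11, 11, 11]
NEG     : [11, 3, 11, 11, -11]
SWAP    : [11, 3, 11, -11, 11]
DIV     : [11, 3, 11, -1]
POP     : [11, 3, 11]
MOD     : [11, 3]
DUP     : [11, 3, 3]
DUP     : [11, 3, 3, 3]
OVER    : [11, 3, 3, 3, 3]
ROT     : [11, 3, 3, 3, 3]
MOD     : [11, 3, 3, 0]
MUL     : [11, 3, 0]
NEG     : [11, 3, 0]
SWAP    : [11, 0, 3]
NEG     : [11, 0, -3]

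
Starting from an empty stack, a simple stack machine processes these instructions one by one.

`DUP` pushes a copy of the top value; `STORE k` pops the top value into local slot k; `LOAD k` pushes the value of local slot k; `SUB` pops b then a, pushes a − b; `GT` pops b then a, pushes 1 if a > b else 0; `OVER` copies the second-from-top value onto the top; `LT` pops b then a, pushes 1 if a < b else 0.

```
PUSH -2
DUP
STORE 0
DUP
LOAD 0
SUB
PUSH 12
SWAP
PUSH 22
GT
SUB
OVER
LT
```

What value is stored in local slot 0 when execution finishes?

-2

PUSH -2 -> [-2]
DUP     -> [-2, -2]
STORE 0 -> [-2]
DUP     -> [-2, -2]
LOAD 0  -> [-2, -2, -2]
SUB     -> [-2, 0]
PUSH 12 -> [-2, 0, 12]
SWAP    -> [-2, 12, 0]
PUSH 22 -> [-2, 12, 0, 22]
GT      -> [-2, 12, 0]
SUB     -> [-2, 12]
OVER    -> [-2, 12, -2]
LT      -> [-2, 0]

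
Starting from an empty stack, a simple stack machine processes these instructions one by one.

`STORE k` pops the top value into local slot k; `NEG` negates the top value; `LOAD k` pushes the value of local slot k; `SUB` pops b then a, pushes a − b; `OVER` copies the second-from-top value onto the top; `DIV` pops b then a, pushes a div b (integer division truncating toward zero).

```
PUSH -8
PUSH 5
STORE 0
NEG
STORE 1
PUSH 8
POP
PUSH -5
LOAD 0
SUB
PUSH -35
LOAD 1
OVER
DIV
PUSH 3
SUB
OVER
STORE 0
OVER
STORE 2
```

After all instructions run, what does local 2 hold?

-35

PUSH -8   -8
PUSH 5    -8 5
STORE 0   -8
NEG       8
STORE 1   (empty)
PUSH 8    8
POP       (empty)
PUSH -5   -5
LOAD 0    -5 5
SUB       -10
PUSH -35  -10 -35
LOAD 1    -10 -35 8
OVER      -10 -35 8 -35
DIV       -10 -35 0
PUSH 3    -10 -35 0 3
SUB       -10 -35 -3
OVER      -10 -35 -3 -35
STORE 0   -10 -35 -3
OVER      -10 -35 -3 -35
STORE 2   -10 -35 -3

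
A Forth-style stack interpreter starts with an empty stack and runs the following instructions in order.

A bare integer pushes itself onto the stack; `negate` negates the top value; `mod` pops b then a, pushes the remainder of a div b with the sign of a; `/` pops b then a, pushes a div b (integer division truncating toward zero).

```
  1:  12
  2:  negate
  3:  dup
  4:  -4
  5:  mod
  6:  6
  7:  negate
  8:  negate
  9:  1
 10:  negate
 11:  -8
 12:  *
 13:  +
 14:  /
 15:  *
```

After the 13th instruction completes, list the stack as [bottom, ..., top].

[-12, 0, 14]

12     -> [12]
negate -> [-12]
dup    -> [-12, -12]
-4     -> [-12, -12, -4]
mod    -> [-12, 0]
6      -> [-12, 0, 6]
negate -> [-12, 0, -6]
negate -> [-12, 0, 6]
1      -> [-12, 0, 6, 1]
negate -> [-12, 0, 6, -1]
-8     -> [-12, 0, 6, -1, -8]
*      -> [-12, 0, 6, 8]
+      -> [-12, 0, 14]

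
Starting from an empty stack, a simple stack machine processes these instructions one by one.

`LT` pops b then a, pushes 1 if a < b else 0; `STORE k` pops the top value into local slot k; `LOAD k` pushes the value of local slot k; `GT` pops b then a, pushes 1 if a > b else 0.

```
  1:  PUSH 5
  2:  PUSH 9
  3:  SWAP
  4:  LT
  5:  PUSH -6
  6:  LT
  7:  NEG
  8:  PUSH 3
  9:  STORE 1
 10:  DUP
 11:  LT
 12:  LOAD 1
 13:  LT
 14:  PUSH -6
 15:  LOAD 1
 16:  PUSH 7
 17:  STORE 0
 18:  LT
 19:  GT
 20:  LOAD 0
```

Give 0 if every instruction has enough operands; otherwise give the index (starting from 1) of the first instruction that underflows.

0

PUSH 5   [5]
PUSH 9   [5, 9]
SWAP     [9, 5]
LT       [0]
PUSH -6  [0, -6]
LT       [0]
NEG      [0]
PUSH 3   [0, 3]
STORE 1  [0]
DUP      [0, 0]
LT       [0]
LOAD 1   [0, 3]
LT       [1]
PUSH -6  [1, -6]
LOAD 1   [1, -6, 3]
PUSH 7   [1, -6, 3, 7]
STORE 0  [1, -6, 3]
LT       [1, 1]
GT       [0]
LOAD 0   [0, 7]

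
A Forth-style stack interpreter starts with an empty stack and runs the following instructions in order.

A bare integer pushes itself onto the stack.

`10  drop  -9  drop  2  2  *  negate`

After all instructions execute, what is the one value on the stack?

-4

10     → [10]
drop   → []
-9     → [-9]
drop   → []
2      → [2]
2      → [2, 2]
*      → [4]
negate → [-4]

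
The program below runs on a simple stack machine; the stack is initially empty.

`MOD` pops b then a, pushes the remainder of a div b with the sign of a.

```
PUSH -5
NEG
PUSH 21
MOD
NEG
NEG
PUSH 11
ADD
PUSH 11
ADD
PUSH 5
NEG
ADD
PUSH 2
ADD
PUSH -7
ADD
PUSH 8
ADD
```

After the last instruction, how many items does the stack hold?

1

PUSH -5  [-5]
NEG      [5]
PUSH 21  [5, 21]
MOD      [5]
NEG      [-5]
NEG      [5]
PUSH 11  [5, 11]
ADD      [16]
PUSH 11  [16, 11]
ADD      [27]
PUSH 5   [27, 5]
NEG      [27, -5]
ADD      [22]
PUSH 2   [22, 2]
ADD      [24]
PUSH -7  [24, -7]
ADD      [17]
PUSH 8   [17, 8]
ADD      [25]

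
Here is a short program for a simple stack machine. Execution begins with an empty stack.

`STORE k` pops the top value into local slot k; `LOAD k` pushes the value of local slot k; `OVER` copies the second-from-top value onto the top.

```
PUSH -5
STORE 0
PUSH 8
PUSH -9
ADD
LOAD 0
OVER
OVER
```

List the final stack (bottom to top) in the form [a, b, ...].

PUSH -5 : -5
STORE 0 : (empty)
PUSH 8  : 8
PUSH -9 : 8 -9
ADD     : -1
LOAD 0  : -1 -5
OVER    : -1 -5 -1
OVER    : -1 -5 -1 -5

[-1, -5, -1, -5]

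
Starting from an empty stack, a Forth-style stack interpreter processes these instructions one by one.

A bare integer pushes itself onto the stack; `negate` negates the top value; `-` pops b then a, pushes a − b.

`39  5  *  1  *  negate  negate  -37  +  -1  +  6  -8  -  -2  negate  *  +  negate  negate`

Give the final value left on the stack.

39      [39]
5       [39, 5]
*       [195]
1       [195, 1]
*       [195]
negate  [-195]
negate  [195]
-37     [195, -37]
+       [158]
-1      [158, -1]
+       [157]
6       [157, 6]
-8      [157, 6, -8]
-       [157, 14]
-2      [157, 14, -2]
negate  [157, 14, 2]
*       [157, 28]
+       [185]
negate  [-185]
negate  [185]

185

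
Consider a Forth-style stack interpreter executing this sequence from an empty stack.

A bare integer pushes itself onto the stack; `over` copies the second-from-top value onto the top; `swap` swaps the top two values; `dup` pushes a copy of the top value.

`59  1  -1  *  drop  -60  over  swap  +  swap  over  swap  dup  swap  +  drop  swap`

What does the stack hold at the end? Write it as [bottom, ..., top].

[-1, -1]

59   -> [59]
1    -> [59, 1]
-1   -> [59, 1, -1]
*    -> [59, -1]
drop -> [59]
-60  -> [59, -60]
over -> [59, -60, 59]
swap -> [59, 59, -60]
+    -> [59, -1]
swap -> [-1, 59]
over -> [-1, 59, -1]
swap -> [-1, -1, 59]
dup  -> [-1, -1, 59, 59]
swap -> [-1, -1, 59, 59]
+    -> [-1, -1, 118]
drop -> [-1, -1]
swap -> [-1, -1]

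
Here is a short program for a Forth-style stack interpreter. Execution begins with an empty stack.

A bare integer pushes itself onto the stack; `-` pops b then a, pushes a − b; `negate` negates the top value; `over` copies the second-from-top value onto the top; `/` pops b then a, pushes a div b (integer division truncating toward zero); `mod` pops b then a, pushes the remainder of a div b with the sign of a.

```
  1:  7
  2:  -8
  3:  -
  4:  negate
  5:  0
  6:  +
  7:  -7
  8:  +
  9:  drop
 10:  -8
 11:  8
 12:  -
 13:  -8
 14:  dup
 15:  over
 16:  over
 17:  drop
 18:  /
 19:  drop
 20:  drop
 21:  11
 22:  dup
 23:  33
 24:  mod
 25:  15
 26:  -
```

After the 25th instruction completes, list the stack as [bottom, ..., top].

7      : [7]
-8     : [7, -8]
-      : [15]
negate : [-15]
0      : [-15, 0]
+      : [-15]
-7     : [-15, -7]
+      : [-22]
drop   : []
-8     : [-8]
8      : [-8, 8]
-      : [-16]
-8     : [-16, -8]
dup    : [-16, -8, -8]
over   : [-16, -8, -8, -8]
over   : [-16, -8, -8, -8, -8]
drop   : [-16, -8, -8, -8]
/      : [-16, -8, 1]
drop   : [-16, -8]
drop   : [-16]
11     : [-16, 11]
dup    : [-16, 11, 11]
33     : [-16, 11, 11, 33]
mod    : [-16, 11, 11]
15     : [-16, 11, 11, 15]

[-16, 11, 11, 15]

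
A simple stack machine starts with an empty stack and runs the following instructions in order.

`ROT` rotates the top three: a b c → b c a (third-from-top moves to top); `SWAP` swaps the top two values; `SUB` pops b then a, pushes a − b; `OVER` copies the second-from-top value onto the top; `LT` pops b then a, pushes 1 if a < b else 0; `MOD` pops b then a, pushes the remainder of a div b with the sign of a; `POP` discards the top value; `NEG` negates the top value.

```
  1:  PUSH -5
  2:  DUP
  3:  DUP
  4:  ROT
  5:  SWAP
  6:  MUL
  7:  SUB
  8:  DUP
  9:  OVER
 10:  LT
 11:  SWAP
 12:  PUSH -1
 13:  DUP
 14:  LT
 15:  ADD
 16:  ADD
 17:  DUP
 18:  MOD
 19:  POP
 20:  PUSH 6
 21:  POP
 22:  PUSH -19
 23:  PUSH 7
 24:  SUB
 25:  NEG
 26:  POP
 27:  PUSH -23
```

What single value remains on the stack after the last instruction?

PUSH -5  → [-5]
DUP      → [-5, -5]
DUP      → [-5, -5, -5]
ROT      → [-5, -5, -5]
SWAP     → [-5, -5, -5]
MUL      → [-5, 25]
SUB      → [-30]
DUP      → [-30, -30]
OVER     → [-30, -30, -30]
LT       → [-30, 0]
SWAP     → [0, -30]
PUSH -1  → [0, -30, -1]
DUP      → [0, -30, -1, -1]
LT       → [0, -30, 0]
ADD      → [0, -30]
ADD      → [-30]
DUP      → [-30, -30]
MOD      → [0]
POP      → []
PUSH 6   → [6]
POP      → []
PUSH -19 → [-19]
PUSH 7   → [-19, 7]
SUB      → [-26]
NEG      → [26]
POP      → []
PUSH -23 → [-23]

-23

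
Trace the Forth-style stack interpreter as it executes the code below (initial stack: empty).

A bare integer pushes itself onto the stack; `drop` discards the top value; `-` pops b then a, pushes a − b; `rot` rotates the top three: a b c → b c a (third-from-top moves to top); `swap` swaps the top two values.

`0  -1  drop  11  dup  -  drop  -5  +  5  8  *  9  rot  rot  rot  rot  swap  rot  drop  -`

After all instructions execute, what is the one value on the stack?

-14

0    : [0]
-1   : [0, -1]
drop : [0]
11   : [0, 11]
dup  : [0, 11, 11]
-    : [0, 0]
drop : [0]
-5   : [0, -5]
+    : [-5]
5    : [-5, 5]
8    : [-5, 5, 8]
*    : [-5, 40]
9    : [-5, 40, 9]
rot  : [40, 9, -5]
rot  : [9, -5, 40]
rot  : [-5, 40, 9]
rot  : [40, 9, -5]
swap : [40, -5, 9]
rot  : [-5, 9, 40]
drop : [-5, 9]
-    : [-14]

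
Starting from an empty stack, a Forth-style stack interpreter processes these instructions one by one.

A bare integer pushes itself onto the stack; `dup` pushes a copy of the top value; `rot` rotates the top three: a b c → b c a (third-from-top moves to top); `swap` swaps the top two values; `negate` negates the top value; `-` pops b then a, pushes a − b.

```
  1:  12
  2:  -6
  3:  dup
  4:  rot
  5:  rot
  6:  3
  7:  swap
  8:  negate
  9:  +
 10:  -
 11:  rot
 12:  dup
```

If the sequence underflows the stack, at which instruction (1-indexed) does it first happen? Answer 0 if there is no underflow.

12     : [12]
-6     : [12, -6]
dup    : [12, -6, -6]
rot    : [-6, -6, 12]
rot    : [-6, 12, -6]
3      : [-6, 12, -6, 3]
swap   : [-6, 12, 3, -6]
negate : [-6, 12, 3, 6]
+      : [-6, 12, 9]
-      : [-6, 3]
rot  — needs 3 operands, stack has 2 → underflow

11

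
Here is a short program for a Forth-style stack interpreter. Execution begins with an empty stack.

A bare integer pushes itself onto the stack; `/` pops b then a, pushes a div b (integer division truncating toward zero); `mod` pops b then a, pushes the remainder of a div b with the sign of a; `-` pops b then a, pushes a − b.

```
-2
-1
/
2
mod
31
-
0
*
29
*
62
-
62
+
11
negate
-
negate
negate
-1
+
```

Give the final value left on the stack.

10

-2      [-2]
-1      [-2, -1]
/       [2]
2       [2, 2]
mod     [0]
31      [0, 31]
-       [-31]
0       [-31, 0]
*       [0]
29      [0, 29]
*       [0]
62      [0, 62]
-       [-62]
62      [-62, 62]
+       [0]
11      [0, 11]
negate  [0, -11]
-       [11]
negate  [-11]
negate  [11]
-1      [11, -1]
+       [10]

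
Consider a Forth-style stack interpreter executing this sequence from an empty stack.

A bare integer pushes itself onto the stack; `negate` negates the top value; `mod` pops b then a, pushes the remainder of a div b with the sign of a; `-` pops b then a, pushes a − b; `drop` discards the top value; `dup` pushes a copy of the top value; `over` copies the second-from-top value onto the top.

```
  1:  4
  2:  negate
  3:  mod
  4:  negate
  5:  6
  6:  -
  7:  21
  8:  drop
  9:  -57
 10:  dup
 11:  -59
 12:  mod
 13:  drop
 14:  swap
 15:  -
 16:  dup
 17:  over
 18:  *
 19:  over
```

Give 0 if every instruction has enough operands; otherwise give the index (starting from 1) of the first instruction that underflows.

4      → 4
negate → -4
mod  — needs 2 operands, stack has 1 → underflow

3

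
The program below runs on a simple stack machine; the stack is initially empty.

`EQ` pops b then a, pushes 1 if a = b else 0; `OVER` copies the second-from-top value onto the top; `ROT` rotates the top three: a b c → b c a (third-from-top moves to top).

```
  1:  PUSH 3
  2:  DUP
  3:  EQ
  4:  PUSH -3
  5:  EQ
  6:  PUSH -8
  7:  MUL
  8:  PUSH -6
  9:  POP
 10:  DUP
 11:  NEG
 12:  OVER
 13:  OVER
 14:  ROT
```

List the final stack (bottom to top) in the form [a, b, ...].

[0, 0, 0, 0]

PUSH 3   [3]
DUP      [3, 3]
EQ       [1]
PUSH -3  [1, -3]
EQ       [0]
PUSH -8  [0, -8]
MUL      [0]
PUSH -6  [0, -6]
POP      [0]
DUP      [0, 0]
NEG      [0, 0]
OVER     [0, 0, 0]
OVER     [0, 0, 0, 0]
ROT      [0, 0, 0, 0]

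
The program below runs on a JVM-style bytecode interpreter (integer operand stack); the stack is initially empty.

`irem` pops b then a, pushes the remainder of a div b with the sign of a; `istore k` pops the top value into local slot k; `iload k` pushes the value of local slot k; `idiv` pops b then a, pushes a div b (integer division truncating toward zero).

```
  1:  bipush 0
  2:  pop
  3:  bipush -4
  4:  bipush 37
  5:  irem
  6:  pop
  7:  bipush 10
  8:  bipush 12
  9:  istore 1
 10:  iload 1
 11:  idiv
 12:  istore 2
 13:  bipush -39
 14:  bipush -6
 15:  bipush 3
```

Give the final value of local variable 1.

12

bipush 0    [0]
pop         []
bipush -4   [-4]
bipush 37   [-4, 37]
irem        [-4]
pop         []
bipush 10   [10]
bipush 12   [10, 12]
istore 1    [10]
iload 1     [10, 12]
idiv        [0]
istore 2    []
bipush -39  [-39]
bipush -6   [-39, -6]
bipush 3    [-39, -6, 3]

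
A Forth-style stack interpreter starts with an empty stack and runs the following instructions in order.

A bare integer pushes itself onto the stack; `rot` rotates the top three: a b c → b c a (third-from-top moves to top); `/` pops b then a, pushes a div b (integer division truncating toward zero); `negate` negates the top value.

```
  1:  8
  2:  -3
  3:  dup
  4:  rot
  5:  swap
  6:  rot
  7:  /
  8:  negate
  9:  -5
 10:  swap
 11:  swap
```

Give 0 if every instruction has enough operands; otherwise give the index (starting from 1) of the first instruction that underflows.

0

8      : 8
-3     : 8 -3
dup    : 8 -3 -3
rot    : -3 -3 8
swap   : -3 8 -3
rot    : 8 -3 -3
/      : 8 1
negate : 8 -1
-5     : 8 -1 -5
swap   : 8 -5 -1
swap   : 8 -1 -5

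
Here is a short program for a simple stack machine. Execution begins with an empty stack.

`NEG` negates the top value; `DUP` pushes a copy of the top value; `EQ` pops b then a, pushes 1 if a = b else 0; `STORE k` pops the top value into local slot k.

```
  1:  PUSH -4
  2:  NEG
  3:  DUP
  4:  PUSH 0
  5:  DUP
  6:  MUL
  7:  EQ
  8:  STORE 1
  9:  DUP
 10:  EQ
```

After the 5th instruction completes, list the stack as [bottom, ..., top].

[4, 4, 0, 0]

PUSH -4 : [-4]
NEG     : [4]
DUP     : [4, 4]
PUSH 0  : [4, 4, 0]
DUP     : [4, 4, 0, 0]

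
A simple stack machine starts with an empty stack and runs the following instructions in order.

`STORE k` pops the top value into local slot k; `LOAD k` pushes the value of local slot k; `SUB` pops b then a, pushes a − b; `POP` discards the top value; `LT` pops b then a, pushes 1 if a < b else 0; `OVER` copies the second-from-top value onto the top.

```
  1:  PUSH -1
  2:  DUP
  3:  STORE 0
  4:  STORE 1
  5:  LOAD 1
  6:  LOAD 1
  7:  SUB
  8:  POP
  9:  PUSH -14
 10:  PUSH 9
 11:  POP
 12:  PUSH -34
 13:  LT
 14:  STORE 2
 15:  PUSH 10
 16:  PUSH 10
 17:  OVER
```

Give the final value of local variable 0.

-1

PUSH -1  → [-1]
DUP      → [-1, -1]
STORE 0  → [-1]
STORE 1  → []
LOAD 1   → [-1]
LOAD 1   → [-1, -1]
SUB      → [0]
POP      → []
PUSH -14 → [-14]
PUSH 9   → [-14, 9]
POP      → [-14]
PUSH -34 → [-14, -34]
LT       → [0]
STORE 2  → []
PUSH 10  → [10]
PUSH 10  → [10, 10]
OVER     → [10, 10, 10]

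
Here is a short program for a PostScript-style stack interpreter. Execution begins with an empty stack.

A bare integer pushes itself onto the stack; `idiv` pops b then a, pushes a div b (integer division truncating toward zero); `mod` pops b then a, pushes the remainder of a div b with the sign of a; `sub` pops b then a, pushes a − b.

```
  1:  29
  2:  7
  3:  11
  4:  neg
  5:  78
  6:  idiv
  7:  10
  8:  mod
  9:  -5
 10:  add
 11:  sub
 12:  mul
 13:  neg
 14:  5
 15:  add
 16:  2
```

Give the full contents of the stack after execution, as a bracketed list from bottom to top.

29   → 29
7    → 29 7
11   → 29 7 11
neg  → 29 7 -11
78   → 29 7 -11 78
idiv → 29 7 0
10   → 29 7 0 10
mod  → 29 7 0
-5   → 29 7 0 -5
add  → 29 7 -5
sub  → 29 12
mul  → 348
neg  → -348
5    → -348 5
add  → -343
2    → -343 2

[-343, 2]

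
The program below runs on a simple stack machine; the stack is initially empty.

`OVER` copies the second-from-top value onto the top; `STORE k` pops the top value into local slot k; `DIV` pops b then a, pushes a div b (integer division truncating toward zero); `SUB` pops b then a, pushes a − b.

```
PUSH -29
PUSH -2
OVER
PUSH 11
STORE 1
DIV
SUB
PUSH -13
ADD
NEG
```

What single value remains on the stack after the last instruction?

PUSH -29  -29
PUSH -2   -29 -2
OVER      -29 -2 -29
PUSH 11   -29 -2 -29 11
STORE 1   -29 -2 -29
DIV       -29 0
SUB       -29
PUSH -13  -29 -13
ADD       -42
NEG       42

42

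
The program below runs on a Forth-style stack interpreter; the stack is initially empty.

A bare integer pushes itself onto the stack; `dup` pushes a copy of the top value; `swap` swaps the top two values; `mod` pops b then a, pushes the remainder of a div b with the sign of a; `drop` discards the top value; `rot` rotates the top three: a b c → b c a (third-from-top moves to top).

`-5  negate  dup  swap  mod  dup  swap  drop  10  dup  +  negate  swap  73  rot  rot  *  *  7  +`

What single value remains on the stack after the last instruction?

-5     : [-5]
negate : [5]
dup    : [5, 5]
swap   : [5, 5]
mod    : [0]
dup    : [0, 0]
swap   : [0, 0]
drop   : [0]
10     : [0, 10]
dup    : [0, 10, 10]
+      : [0, 20]
negate : [0, -20]
swap   : [-20, 0]
73     : [-20, 0, 73]
rot    : [0, 73, -20]
rot    : [73, -20, 0]
*      : [73, 0]
*      : [0]
7      : [0, 7]
+      : [7]

7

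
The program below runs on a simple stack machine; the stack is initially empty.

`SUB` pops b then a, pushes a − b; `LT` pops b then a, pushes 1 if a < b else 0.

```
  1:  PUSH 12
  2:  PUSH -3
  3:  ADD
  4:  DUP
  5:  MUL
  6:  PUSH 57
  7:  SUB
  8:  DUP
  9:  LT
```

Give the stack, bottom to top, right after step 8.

PUSH 12 → 12
PUSH -3 → 12 -3
ADD     → 9
DUP     → 9 9
MUL     → 81
PUSH 57 → 81 57
SUB     → 24
DUP     → 24 24

[24, 24]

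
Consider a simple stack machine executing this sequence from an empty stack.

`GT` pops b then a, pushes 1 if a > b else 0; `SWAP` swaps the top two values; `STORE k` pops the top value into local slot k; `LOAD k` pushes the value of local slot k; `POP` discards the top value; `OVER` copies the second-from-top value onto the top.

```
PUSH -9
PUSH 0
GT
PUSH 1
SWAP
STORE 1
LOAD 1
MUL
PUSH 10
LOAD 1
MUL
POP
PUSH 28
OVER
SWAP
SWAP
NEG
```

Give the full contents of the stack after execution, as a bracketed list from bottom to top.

[0, 28, 0]

PUSH -9  -9
PUSH 0   -9 0
GT       0
PUSH 1   0 1
SWAP     1 0
STORE 1  1
LOAD 1   1 0
MUL      0
PUSH 10  0 10
LOAD 1   0 10 0
MUL      0 0
POP      0
PUSH 28  0 28
OVER     0 28 0
SWAP     0 0 28
SWAP     0 28 0
NEG      0 28 0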